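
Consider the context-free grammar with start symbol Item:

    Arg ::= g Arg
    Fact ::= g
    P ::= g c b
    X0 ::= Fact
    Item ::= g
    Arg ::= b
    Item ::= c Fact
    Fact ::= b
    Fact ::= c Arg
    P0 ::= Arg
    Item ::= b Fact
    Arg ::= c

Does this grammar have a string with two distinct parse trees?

(P0, P, X0 are unreachable from Item, so their rules don't affect L(Item).) Each reachable nonterminal has at most one production per leading terminal, and all productions are right-linear; the derivation is determined token-by-token.

Unambiguous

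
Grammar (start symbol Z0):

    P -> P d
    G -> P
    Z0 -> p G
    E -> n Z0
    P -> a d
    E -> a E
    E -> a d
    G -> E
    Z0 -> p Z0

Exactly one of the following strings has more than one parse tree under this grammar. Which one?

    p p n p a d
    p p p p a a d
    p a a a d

p p n p a d

p p n p a d: 2 trees
p p p p a a d: 1 tree
p a a a d: 1 tree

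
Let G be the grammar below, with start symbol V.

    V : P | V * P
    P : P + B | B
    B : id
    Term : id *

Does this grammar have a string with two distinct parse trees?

Unambiguous

(Term is unreachable from V, so its rules don't affect L(V).) V → V * P | P  ;  P → P + B | B  — a left-associative chain with B at the bottom. Each string factors uniquely by precedence.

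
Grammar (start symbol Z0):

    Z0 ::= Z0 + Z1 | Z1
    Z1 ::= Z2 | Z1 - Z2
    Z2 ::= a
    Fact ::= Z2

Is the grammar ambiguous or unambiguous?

Unambiguous

(Fact is unreachable from Z0, so its rules don't affect L(Z0).) Z0 → Z0 + Z1 | Z1  ;  Z1 → Z1 - Z2 | Z2  — a left-associative chain with Z2 at the bottom. Each string factors uniquely by precedence.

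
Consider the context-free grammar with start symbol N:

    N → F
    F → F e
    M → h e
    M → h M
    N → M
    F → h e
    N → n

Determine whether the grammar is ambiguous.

Ambiguous

Witness: h e

Derivation 1: N ⇒ F ⇒ h e
Derivation 2: N ⇒ M ⇒ h e

Two distinct leftmost derivations for the same string.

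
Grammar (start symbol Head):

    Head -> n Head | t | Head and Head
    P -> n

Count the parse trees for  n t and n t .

2

Parse trees for n t and n t:
  [Head n [Head [Head t] and [Head n [Head t]]]]
  [Head [Head n [Head t]] and [Head n [Head t]]]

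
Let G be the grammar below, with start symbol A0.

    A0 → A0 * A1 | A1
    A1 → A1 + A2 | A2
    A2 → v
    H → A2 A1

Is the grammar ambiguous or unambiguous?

Unambiguous

(H is unreachable from A0, so its rules don't affect L(A0).) The grammar is stratified — A0 handles '*' (left-recursive), A1 handles '+', A2 atoms. Each operator has a fixed associativity and precedence level, so every string has one parse.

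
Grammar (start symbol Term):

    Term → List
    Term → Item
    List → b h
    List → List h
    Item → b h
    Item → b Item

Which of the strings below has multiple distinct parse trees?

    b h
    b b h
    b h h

b h: 2 trees
b b h: 1 tree
b h h: 1 tree

b h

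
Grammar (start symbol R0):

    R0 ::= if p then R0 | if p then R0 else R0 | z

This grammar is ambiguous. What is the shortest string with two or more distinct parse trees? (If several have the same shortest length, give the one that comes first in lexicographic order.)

length 1: no string has ≥2 trees
length 4: no string has ≥2 trees
length 6: no string has ≥2 trees
length 7: no string has ≥2 trees
length 9: if p then if p then z else z has 2 parse trees

Two derivations of if p then if p then z else z:
  R0 ⇒ if p then R0 ⇒ if p then if p then R0 else R0 ⇒ if p then if p then z else R0 ⇒ if p then if p then z else z
  R0 ⇒ if p then R0 else R0 ⇒ if p then if p then R0 else R0 ⇒ if p then if p then z else R0 ⇒ if p then if p then z else z

if p then if p then z else z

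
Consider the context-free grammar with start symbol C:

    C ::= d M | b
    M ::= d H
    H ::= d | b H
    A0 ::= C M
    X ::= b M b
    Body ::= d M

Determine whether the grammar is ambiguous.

(A0, X, Body are unreachable from C, so their rules don't affect L(C).) The reachable rules are right-linear with at most one rule per (nonterminal, next-terminal) pair. Each input token forces the next rule, so parsing is deterministic.

Unambiguous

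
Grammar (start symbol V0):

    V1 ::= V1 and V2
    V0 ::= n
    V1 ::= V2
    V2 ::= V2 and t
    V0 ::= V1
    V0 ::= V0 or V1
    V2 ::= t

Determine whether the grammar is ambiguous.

Witness: t and t

Derivation 1: V0 ⇒ V1 ⇒ V1 and V2 ⇒ V2 and V2 ⇒ t and V2 ⇒ t and t
Derivation 2: V0 ⇒ V1 ⇒ V2 ⇒ V2 and t ⇒ t and t

Two distinct leftmost derivations for the same string.

Ambiguous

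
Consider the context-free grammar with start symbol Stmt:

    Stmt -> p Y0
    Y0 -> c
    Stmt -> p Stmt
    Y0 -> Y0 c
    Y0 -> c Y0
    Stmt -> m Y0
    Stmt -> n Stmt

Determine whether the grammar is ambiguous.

Witness: m c c

Derivation 1: Stmt ⇒ m Y0 ⇒ m Y0 c ⇒ m c c
Derivation 2: Stmt ⇒ m Y0 ⇒ m c Y0 ⇒ m c c

Two distinct leftmost derivations for the same string.

Ambiguous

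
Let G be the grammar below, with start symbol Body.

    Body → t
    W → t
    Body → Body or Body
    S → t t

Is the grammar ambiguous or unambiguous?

Witness: t or t or t

Derivation 1: Body ⇒ Body or Body ⇒ t or Body ⇒ t or Body or Body ⇒ t or t or Body ⇒ t or t or t
Derivation 2: Body ⇒ Body or Body ⇒ Body or Body or Body ⇒ t or Body or Body ⇒ t or t or Body ⇒ t or t or t

Two distinct leftmost derivations for the same string.

Ambiguous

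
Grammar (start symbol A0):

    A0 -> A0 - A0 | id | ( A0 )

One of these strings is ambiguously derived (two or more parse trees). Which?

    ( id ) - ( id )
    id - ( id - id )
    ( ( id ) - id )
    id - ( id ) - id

( id ) - ( id ): 1 tree
id - ( id - id ): 1 tree
( ( id ) - id ): 1 tree
id - ( id ) - id: 2 trees

id - ( id ) - id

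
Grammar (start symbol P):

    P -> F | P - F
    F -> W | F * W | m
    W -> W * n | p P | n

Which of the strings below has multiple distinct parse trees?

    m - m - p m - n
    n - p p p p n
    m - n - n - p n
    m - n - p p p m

m - m - p m - n: 2 trees
n - p p p p n: 1 tree
m - n - n - p n: 1 tree
m - n - p p p m: 1 tree

m - m - p m - n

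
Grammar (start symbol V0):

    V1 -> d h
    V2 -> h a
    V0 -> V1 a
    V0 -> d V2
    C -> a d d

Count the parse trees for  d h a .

Parse trees for d h a:
  [V0 [V1 d h] a]
  [V0 d [V2 h a]]

2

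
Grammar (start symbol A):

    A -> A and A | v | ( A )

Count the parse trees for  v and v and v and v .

5

Parse trees for v and v and v and v:
  [A [A v] and [A [A v] and [A [A v] and [A v]]]]
  [A [A v] and [A [A [A v] and [A v]] and [A v]]]
  [A [A [A v] and [A v]] and [A [A v] and [A v]]]
  [A [A [A v] and [A [A v] and [A v]]] and [A v]]
  [A [A [A [A v] and [A v]] and [A v]] and [A v]]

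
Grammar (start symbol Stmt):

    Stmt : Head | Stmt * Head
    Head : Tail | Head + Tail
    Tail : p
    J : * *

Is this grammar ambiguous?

Unambiguous

Only Stmt, Head, Tail are reachable from Stmt; ignoring the rest: The grammar is stratified — Stmt handles '*' (left-recursive), Head handles '+', Tail atoms. Each operator has a fixed associativity and precedence level, so every string has one parse.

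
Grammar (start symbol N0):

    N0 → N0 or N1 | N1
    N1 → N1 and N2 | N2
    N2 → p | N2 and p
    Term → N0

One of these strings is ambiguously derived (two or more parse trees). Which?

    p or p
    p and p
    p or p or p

p and p

p or p: 1 tree
p and p: 2 trees
p or p or p: 1 tree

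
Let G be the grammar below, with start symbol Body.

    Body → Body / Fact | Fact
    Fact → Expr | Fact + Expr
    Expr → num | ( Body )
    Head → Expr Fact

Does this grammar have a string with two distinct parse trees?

Unambiguous

Only Body, Fact, Expr are reachable from Body; ignoring the rest: This is a standard precedence ladder (Body over Fact over Expr), with each level left-recursive on its own operator ('/' at Body, '+' at Fact). That structure is LR(1), hence unambiguous.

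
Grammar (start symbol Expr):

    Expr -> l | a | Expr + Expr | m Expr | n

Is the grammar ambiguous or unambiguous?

Ambiguous

Witness: m a + a

Derivation 1: Expr ⇒ Expr + Expr ⇒ m Expr + Expr ⇒ m a + Expr ⇒ m a + a
Derivation 2: Expr ⇒ m Expr ⇒ m Expr + Expr ⇒ m a + Expr ⇒ m a + a

Two distinct leftmost derivations for the same string.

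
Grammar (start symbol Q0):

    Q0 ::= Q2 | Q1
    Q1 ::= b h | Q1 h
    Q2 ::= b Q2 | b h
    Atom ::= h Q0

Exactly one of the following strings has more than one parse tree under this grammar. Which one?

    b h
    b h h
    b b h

b h

b h: 2 trees
b h h: 1 tree
b b h: 1 tree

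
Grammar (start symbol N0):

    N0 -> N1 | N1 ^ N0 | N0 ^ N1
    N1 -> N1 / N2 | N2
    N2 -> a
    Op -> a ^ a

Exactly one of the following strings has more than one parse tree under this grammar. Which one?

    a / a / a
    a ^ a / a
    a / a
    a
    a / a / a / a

a ^ a / a

a / a / a: 1 tree
a ^ a / a: 2 trees
a / a: 1 tree
a: 1 tree
a / a / a / a: 1 tree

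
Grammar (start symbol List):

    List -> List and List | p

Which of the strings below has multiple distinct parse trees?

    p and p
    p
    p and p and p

p and p and p

p and p: 1 tree
p: 1 tree
p and p and p: 2 trees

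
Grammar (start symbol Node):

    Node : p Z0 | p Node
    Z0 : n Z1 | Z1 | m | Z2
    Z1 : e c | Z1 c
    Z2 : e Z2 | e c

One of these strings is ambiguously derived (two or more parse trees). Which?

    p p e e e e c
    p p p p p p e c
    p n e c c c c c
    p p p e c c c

p p p p p p e c

p p e e e e c: 1 tree
p p p p p p e c: 2 trees
p n e c c c c c: 1 tree
p p p e c c c: 1 tree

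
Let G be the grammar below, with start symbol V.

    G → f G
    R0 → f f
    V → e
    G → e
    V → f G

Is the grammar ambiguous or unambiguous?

Unambiguous

(R0 is unreachable from V, so its rules don't affect L(V).) Each reachable nonterminal has at most one production per leading terminal, and all productions are right-linear; the derivation is determined token-by-token.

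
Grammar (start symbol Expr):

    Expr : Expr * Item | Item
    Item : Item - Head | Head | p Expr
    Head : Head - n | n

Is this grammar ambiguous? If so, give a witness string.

Ambiguous

Witness: n - n

Derivation 1: Expr ⇒ Item ⇒ Item - Head ⇒ Head - Head ⇒ n - Head ⇒ n - n
Derivation 2: Expr ⇒ Item ⇒ Head ⇒ Head - n ⇒ n - n

Two distinct leftmost derivations for the same string.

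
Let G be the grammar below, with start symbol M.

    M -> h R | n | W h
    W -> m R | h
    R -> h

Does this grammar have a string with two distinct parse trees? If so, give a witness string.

Ambiguous

Witness: h h

Derivation 1: M ⇒ h R ⇒ h h
Derivation 2: M ⇒ W h ⇒ h h

Two distinct leftmost derivations for the same string.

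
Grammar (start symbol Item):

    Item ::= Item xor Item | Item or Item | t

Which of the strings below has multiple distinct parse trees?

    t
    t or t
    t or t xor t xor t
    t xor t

t: 1 tree
t or t: 1 tree
t or t xor t xor t: 5 trees
t xor t: 1 tree

t or t xor t xor t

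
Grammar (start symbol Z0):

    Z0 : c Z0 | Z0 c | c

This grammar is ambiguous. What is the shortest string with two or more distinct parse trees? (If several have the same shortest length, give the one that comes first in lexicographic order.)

length 1: no string has ≥2 trees
length 2: c c has 2 parse trees

Two derivations of c c:
  Z0 ⇒ c Z0 ⇒ c c
  Z0 ⇒ Z0 c ⇒ c c

c c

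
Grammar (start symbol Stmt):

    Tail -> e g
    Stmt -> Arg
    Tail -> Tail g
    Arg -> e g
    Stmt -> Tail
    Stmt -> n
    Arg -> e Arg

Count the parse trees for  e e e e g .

1

Parse trees for e e e e g:
  [Stmt [Arg e [Arg e [Arg e [Arg e g]]]]]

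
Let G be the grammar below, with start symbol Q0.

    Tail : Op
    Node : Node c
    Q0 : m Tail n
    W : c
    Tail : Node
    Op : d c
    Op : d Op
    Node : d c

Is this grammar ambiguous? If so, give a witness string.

Ambiguous

Witness: m d c n

Derivation 1: Q0 ⇒ m Tail n ⇒ m Op n ⇒ m d c n
Derivation 2: Q0 ⇒ m Tail n ⇒ m Node n ⇒ m d c n

Two distinct leftmost derivations for the same string.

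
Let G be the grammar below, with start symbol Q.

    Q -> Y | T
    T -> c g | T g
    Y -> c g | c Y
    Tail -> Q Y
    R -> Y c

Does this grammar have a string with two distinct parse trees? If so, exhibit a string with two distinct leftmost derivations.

Witness: c g

Derivation 1: Q ⇒ Y ⇒ c g
Derivation 2: Q ⇒ T ⇒ c g

Two distinct leftmost derivations for the same string.

Ambiguous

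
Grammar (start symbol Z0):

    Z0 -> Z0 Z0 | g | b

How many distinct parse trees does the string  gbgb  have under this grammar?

Parse trees for gbgb:
  [Z0 [Z0 g] [Z0 [Z0 b] [Z0 [Z0 g] [Z0 b]]]]
  [Z0 [Z0 g] [Z0 [Z0 [Z0 b] [Z0 g]] [Z0 b]]]
  [Z0 [Z0 [Z0 g] [Z0 b]] [Z0 [Z0 g] [Z0 b]]]
  [Z0 [Z0 [Z0 g] [Z0 [Z0 b] [Z0 g]]] [Z0 b]]
  [Z0 [Z0 [Z0 [Z0 g] [Z0 b]] [Z0 g]] [Z0 b]]

5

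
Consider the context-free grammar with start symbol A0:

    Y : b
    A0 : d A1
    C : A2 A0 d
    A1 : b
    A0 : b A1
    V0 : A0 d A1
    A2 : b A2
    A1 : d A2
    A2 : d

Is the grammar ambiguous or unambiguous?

Unambiguous

(Y, V0, C are unreachable from A0, so their rules don't affect L(A0).) Each reachable nonterminal has at most one production per leading terminal, and all productions are right-linear; the derivation is determined token-by-token.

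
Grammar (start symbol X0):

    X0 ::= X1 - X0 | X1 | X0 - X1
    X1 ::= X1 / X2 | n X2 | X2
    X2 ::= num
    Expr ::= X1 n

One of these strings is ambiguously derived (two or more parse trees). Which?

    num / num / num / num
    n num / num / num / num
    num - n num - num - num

num - n num - num - num

num / num / num / num: 1 tree
n num / num / num / num: 1 tree
num - n num - num - num: 8 trees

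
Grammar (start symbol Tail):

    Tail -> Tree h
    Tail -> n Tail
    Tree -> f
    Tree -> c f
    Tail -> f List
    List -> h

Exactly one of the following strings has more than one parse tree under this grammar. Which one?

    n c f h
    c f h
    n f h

n f h

n c f h: 1 tree
c f h: 1 tree
n f h: 2 trees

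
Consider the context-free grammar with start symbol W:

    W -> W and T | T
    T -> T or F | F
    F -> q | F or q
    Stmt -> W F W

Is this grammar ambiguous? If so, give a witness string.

Witness: q or q

Derivation 1: W ⇒ T ⇒ T or F ⇒ F or F ⇒ q or F ⇒ q or q
Derivation 2: W ⇒ T ⇒ F ⇒ F or q ⇒ q or q

Two distinct leftmost derivations for the same string.

Ambiguous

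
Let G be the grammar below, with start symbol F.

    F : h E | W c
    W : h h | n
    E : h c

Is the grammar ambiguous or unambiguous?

Witness: h h c

Derivation 1: F ⇒ h E ⇒ h h c
Derivation 2: F ⇒ W c ⇒ h h c

Two distinct leftmost derivations for the same string.

Ambiguous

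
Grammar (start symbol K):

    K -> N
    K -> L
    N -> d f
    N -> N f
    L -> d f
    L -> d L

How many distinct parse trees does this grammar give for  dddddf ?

1

Parse trees for dddddf:
  [K [L d [L d [L d [L d [L d f]]]]]]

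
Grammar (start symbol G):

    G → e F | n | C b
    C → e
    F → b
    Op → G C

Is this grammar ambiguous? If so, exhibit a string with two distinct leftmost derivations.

Witness: e b

Derivation 1: G ⇒ e F ⇒ e b
Derivation 2: G ⇒ C b ⇒ e b

Two distinct leftmost derivations for the same string.

Ambiguous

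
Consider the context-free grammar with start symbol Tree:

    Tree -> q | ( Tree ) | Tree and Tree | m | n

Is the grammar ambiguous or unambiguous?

Witness: m and m and m

Derivation 1: Tree ⇒ Tree and Tree ⇒ Tree and Tree and Tree ⇒ m and Tree and Tree ⇒ m and m and Tree ⇒ m and m and m
Derivation 2: Tree ⇒ Tree and Tree ⇒ m and Tree ⇒ m and Tree and Tree ⇒ m and m and Tree ⇒ m and m and m

Two distinct leftmost derivations for the same string.

Ambiguous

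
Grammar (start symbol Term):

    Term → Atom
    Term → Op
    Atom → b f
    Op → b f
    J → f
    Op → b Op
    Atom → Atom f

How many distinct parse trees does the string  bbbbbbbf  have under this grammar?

Parse trees for bbbbbbbf:
  [Term [Op b [Op b [Op b [Op b [Op b [Op b [Op b f]]]]]]]]

1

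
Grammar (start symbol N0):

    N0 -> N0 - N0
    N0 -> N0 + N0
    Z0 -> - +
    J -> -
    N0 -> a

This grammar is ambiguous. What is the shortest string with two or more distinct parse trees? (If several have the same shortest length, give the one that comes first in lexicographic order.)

length 1: no string has ≥2 trees
length 3: no string has ≥2 trees
length 5: a + a + a has 2 parse trees

Two derivations of a + a + a:
  N0 ⇒ N0 + N0 ⇒ N0 + N0 + N0 ⇒ a + N0 + N0 ⇒ a + a + N0 ⇒ a + a + a
  N0 ⇒ N0 + N0 ⇒ a + N0 ⇒ a + N0 + N0 ⇒ a + a + N0 ⇒ a + a + a

a + a + a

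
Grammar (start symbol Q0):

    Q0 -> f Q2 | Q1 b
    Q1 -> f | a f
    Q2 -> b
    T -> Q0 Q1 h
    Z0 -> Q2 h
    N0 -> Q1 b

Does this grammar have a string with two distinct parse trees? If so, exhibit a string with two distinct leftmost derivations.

Ambiguous

Witness: f b

Derivation 1: Q0 ⇒ f Q2 ⇒ f b
Derivation 2: Q0 ⇒ Q1 b ⇒ f b

Two distinct leftmost derivations for the same string.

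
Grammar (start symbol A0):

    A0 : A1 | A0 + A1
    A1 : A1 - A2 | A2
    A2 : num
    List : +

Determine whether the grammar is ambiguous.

Unambiguous

Only A0, A1, A2 are reachable from A0; ignoring the rest: A0 → A0 + A1 | A1  ;  A1 → A1 - A2 | A2  — a left-associative chain with A2 at the bottom. Each string factors uniquely by precedence.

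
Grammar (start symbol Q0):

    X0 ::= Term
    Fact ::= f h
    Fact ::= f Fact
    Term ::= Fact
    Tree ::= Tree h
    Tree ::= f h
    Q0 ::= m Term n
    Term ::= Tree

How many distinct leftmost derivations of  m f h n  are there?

Parse trees for m f h n:
  [Q0 m [Term [Fact f h]] n]
  [Q0 m [Term [Tree f h]] n]

2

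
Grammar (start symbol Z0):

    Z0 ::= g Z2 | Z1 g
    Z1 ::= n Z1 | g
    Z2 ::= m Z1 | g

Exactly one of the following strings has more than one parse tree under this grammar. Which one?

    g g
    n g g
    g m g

g g

g g: 2 trees
n g g: 1 tree
g m g: 1 tree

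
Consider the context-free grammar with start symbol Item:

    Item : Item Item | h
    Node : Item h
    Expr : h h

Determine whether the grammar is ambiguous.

Witness: h h h

Derivation 1: Item ⇒ Item Item ⇒ Item Item Item ⇒ h Item Item ⇒ h h Item ⇒ h h h
Derivation 2: Item ⇒ Item Item ⇒ h Item ⇒ h Item Item ⇒ h h Item ⇒ h h h

Two distinct leftmost derivations for the same string.

Ambiguous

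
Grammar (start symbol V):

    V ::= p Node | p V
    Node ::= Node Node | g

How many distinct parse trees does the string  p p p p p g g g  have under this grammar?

Parse trees for p p p p p g g g:
  [V p [V p [V p [V p [V p [Node [Node g] [Node [Node g] [Node g]]]]]]]]
  [V p [V p [V p [V p [V p [Node [Node [Node g] [Node g]] [Node g]]]]]]]

2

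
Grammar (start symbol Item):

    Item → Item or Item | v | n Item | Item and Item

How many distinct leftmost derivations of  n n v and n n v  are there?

Parse trees for n n v and n n v:
  [Item n [Item n [Item [Item v] and [Item n [Item n [Item v]]]]]]
  [Item n [Item [Item n [Item v]] and [Item n [Item n [Item v]]]]]
  [Item [Item n [Item n [Item v]]] and [Item n [Item n [Item v]]]]

3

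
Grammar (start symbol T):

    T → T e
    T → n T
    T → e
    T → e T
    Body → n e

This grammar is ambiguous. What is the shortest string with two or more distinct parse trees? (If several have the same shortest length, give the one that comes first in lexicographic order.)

e e

length 1: no string has ≥2 trees
length 2: e e has 2 parse trees

Two derivations of e e:
  T ⇒ T e ⇒ e e
  T ⇒ e T ⇒ e e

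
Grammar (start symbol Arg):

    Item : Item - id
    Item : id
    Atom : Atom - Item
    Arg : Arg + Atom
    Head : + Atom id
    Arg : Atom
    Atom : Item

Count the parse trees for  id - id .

Parse trees for id - id:
  [Arg [Atom [Atom [Item id]] - [Item id]]]
  [Arg [Atom [Item [Item id] - id]]]

2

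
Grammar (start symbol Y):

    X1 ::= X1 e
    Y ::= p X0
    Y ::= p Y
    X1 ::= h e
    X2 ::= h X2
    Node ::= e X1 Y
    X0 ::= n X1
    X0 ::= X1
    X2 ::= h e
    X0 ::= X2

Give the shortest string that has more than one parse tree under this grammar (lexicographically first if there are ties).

length 3: p h e has 2 parse trees

Two derivations of p h e:
  Y ⇒ p X0 ⇒ p X1 ⇒ p h e
  Y ⇒ p X0 ⇒ p X2 ⇒ p h e

p h e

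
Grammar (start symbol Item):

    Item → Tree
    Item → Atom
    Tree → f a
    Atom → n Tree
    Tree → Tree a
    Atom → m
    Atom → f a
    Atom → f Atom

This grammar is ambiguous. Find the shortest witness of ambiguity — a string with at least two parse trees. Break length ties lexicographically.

length 1: no string has ≥2 trees
length 2: f a has 2 parse trees

Two derivations of f a:
  Item ⇒ Tree ⇒ f a
  Item ⇒ Atom ⇒ f a

f a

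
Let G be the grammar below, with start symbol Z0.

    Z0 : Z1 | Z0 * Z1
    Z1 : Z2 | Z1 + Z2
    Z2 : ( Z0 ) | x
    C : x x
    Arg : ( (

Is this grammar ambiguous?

Unambiguous

Only Z0, Z1, Z2 are reachable from Z0; ignoring the rest: This is a standard precedence ladder (Z0 over Z1 over Z2), with each level left-recursive on its own operator ('*' at Z0, '+' at Z1). That structure is LR(1), hence unambiguous.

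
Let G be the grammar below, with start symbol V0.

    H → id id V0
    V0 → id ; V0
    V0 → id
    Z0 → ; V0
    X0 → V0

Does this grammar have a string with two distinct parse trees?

Unambiguous

Only V0 is reachable from V0; ignoring the rest: Right-recursive list with a separator: after each atom, whether the separator follows determines the rule. One parse per string.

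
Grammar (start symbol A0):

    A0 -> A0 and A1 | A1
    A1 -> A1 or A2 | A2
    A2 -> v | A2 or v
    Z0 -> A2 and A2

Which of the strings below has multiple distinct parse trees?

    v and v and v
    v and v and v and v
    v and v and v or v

v and v and v or v

v and v and v: 1 tree
v and v and v and v: 1 tree
v and v and v or v: 2 trees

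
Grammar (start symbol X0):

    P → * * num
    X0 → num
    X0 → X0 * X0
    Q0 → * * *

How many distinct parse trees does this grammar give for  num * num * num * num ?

5

Parse trees for num * num * num * num:
  [X0 [X0 num] * [X0 [X0 num] * [X0 [X0 num] * [X0 num]]]]
  [X0 [X0 num] * [X0 [X0 [X0 num] * [X0 num]] * [X0 num]]]
  [X0 [X0 [X0 num] * [X0 num]] * [X0 [X0 num] * [X0 num]]]
  [X0 [X0 [X0 num] * [X0 [X0 num] * [X0 num]]] * [X0 num]]
  [X0 [X0 [X0 [X0 num] * [X0 num]] * [X0 num]] * [X0 num]]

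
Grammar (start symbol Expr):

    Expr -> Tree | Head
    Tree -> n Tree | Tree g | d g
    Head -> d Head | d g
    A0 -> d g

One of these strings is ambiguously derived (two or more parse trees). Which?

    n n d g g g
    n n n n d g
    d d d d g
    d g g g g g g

n n d g g g: 6 trees
n n n n d g: 1 tree
d d d d g: 1 tree
d g g g g g g: 1 tree

n n d g g g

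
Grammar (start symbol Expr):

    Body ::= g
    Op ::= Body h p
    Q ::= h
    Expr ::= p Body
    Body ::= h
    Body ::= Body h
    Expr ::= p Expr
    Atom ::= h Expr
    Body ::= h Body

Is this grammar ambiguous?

Ambiguous

Witness: p h h

Derivation 1: Expr ⇒ p Body ⇒ p Body h ⇒ p h h
Derivation 2: Expr ⇒ p Body ⇒ p h Body ⇒ p h h

Two distinct leftmost derivations for the same string.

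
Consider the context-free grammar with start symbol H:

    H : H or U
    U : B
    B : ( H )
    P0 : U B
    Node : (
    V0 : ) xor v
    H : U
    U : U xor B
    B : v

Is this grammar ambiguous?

Unambiguous

(P0, Node, V0 are unreachable from H, so their rules don't affect L(H).) This is a standard precedence ladder (H over U over B), with each level left-recursive on its own operator ('or' at H, 'xor' at U). That structure is LR(1), hence unambiguous.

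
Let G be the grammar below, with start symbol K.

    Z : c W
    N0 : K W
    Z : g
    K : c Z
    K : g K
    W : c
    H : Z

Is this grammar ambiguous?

Unambiguous

Only K, Z, W are reachable from K; ignoring the rest: Each reachable nonterminal has at most one production per leading terminal, and all productions are right-linear; the derivation is determined token-by-token.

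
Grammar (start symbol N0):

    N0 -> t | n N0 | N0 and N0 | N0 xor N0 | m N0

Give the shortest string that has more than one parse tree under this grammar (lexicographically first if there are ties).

length 1: no string has ≥2 trees
length 2: no string has ≥2 trees
length 3: no string has ≥2 trees
length 4: m t and t has 2 parse trees

Two derivations of m t and t:
  N0 ⇒ N0 and N0 ⇒ m N0 and N0 ⇒ m t and N0 ⇒ m t and t
  N0 ⇒ m N0 ⇒ m N0 and N0 ⇒ m t and N0 ⇒ m t and t

m t and t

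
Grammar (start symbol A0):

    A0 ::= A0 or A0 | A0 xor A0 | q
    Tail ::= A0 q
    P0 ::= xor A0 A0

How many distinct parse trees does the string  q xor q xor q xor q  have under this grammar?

Parse trees for q xor q xor q xor q:
  [A0 [A0 q] xor [A0 [A0 q] xor [A0 [A0 q] xor [A0 q]]]]
  [A0 [A0 q] xor [A0 [A0 [A0 q] xor [A0 q]] xor [A0 q]]]
  [A0 [A0 [A0 q] xor [A0 q]] xor [A0 [A0 q] xor [A0 q]]]
  [A0 [A0 [A0 q] xor [A0 [A0 q] xor [A0 q]]] xor [A0 q]]
  [A0 [A0 [A0 [A0 q] xor [A0 q]] xor [A0 q]] xor [A0 q]]

5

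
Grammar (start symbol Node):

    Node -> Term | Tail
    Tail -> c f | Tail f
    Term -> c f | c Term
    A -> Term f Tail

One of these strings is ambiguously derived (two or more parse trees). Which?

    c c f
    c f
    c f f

c c f: 1 tree
c f: 2 trees
c f f: 1 tree

c f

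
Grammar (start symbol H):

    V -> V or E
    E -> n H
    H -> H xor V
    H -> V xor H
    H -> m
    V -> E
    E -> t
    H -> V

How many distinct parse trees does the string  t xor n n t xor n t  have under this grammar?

12

Parse trees for t xor n n t xor n t (showing first 6 of 12):
  [H [H [V [E t]]] xor [V [E n [H [H [V [E n [H [V [E t]]]]]] xor [V [E n [H [V [E t]]]]]]]]]
  [H [H [V [E t]]] xor [V [E n [H [V [E n [H [V [E t]]]]] xor [H [V [E n [H [V [E t]]]]]]]]]]
  [H [H [V [E t]]] xor [V [E n [H [V [E n [H [H [V [E t]]] xor [V [E n [H [V [E t]]]]]]]]]]]]
  [H [H [V [E t]]] xor [V [E n [H [V [E n [H [V [E t]] xor [H [V [E n [H [V [E t]]]]]]]]]]]]]
  [H [H [H [V [E t]]] xor [V [E n [H [V [E n [H [V [E t]]]]]]]]] xor [V [E n [H [V [E t]]]]]]
  [H [H [V [E t]] xor [H [V [E n [H [V [E n [H [V [E t]]]]]]]]]] xor [V [E n [H [V [E t]]]]]]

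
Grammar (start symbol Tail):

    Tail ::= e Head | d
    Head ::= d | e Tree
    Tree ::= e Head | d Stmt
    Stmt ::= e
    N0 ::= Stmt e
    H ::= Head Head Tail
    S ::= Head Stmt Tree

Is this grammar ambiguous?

(N0, H, S are unreachable from Tail, so their rules don't affect L(Tail).) Each reachable nonterminal has at most one production per leading terminal, and all productions are right-linear; the derivation is determined token-by-token.

Unambiguous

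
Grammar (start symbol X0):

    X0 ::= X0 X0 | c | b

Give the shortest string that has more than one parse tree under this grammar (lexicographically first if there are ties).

b b b

length 1: no string has ≥2 trees
length 2: no string has ≥2 trees
length 3: b b b has 2 parse trees

Two derivations of b b b:
  X0 ⇒ X0 X0 ⇒ X0 X0 X0 ⇒ b X0 X0 ⇒ b b X0 ⇒ b b b
  X0 ⇒ X0 X0 ⇒ b X0 ⇒ b X0 X0 ⇒ b b X0 ⇒ b b b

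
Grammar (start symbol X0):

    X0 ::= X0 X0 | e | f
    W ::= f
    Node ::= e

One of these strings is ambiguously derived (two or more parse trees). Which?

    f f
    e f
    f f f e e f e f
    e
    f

f f: 1 tree
e f: 1 tree
f f f e e f e f: 429 trees
e: 1 tree
f: 1 tree

f f f e e f e f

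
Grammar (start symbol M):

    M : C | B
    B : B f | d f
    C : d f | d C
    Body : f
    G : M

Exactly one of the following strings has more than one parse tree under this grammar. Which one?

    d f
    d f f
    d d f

d f

d f: 2 trees
d f f: 1 tree
d d f: 1 tree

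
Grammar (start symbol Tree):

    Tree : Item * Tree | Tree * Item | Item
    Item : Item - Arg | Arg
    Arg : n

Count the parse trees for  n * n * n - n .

4

Parse trees for n * n * n - n:
  [Tree [Item [Arg n]] * [Tree [Item [Arg n]] * [Tree [Item [Item [Arg n]] - [Arg n]]]]]
  [Tree [Item [Arg n]] * [Tree [Tree [Item [Arg n]]] * [Item [Item [Arg n]] - [Arg n]]]]
  [Tree [Tree [Item [Arg n]] * [Tree [Item [Arg n]]]] * [Item [Item [Arg n]] - [Arg n]]]
  [Tree [Tree [Tree [Item [Arg n]]] * [Item [Arg n]]] * [Item [Item [Arg n]] - [Arg n]]]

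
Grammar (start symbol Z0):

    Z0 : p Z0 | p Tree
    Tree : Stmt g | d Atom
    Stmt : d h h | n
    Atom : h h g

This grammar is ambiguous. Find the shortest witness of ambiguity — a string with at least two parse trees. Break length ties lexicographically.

length 3: no string has ≥2 trees
length 4: no string has ≥2 trees
length 5: p d h h g has 2 parse trees

Two derivations of p d h h g:
  Z0 ⇒ p Tree ⇒ p Stmt g ⇒ p d h h g
  Z0 ⇒ p Tree ⇒ p d Atom ⇒ p d h h g

p d h h g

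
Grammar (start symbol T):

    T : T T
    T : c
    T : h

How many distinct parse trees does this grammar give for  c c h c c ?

14

Parse trees for c c h c c (showing first 6 of 14):
  [T [T c] [T [T c] [T [T h] [T [T c] [T c]]]]]
  [T [T c] [T [T c] [T [T [T h] [T c]] [T c]]]]
  [T [T c] [T [T [T c] [T h]] [T [T c] [T c]]]]
  [T [T c] [T [T [T c] [T [T h] [T c]]] [T c]]]
  [T [T c] [T [T [T [T c] [T h]] [T c]] [T c]]]
  [T [T [T c] [T c]] [T [T h] [T [T c] [T c]]]]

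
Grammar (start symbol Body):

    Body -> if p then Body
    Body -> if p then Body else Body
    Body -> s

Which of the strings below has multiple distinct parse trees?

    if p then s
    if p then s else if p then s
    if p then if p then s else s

if p then s: 1 tree
if p then s else if p then s: 1 tree
if p then if p then s else s: 2 trees

if p then if p then s else s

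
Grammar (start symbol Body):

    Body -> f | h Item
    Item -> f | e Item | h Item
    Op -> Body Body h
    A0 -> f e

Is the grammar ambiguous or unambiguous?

Unambiguous

Only Body, Item are reachable from Body; ignoring the rest: Each reachable nonterminal has at most one production per leading terminal, and all productions are right-linear; the derivation is determined token-by-token.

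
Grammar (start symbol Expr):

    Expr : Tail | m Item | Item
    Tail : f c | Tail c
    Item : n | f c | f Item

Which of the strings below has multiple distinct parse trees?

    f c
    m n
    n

f c

f c: 2 trees
m n: 1 tree
n: 1 tree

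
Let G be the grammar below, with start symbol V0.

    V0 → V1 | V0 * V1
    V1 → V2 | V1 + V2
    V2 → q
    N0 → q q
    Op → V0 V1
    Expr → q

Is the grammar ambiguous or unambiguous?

(N0, Op, Expr are unreachable from V0, so their rules don't affect L(V0).) V0 → V0 * V1 | V1  ;  V1 → V1 + V2 | V2  — a left-associative chain with V2 at the bottom. Each string factors uniquely by precedence.

Unambiguous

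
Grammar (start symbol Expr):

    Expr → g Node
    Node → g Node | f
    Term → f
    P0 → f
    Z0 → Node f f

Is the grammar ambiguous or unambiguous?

Unambiguous

(Term, P0, Z0 are unreachable from Expr, so their rules don't affect L(Expr).) Restricted to the reachable nonterminals, every rule has the form A → t or A → t B, and no two rules for the same A share a first terminal. The grammar encodes a DFA — one run per string.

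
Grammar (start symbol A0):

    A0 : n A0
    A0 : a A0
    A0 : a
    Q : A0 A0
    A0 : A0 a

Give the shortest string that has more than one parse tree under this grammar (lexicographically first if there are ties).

length 1: no string has ≥2 trees
length 2: a a has 2 parse trees

Two derivations of a a:
  A0 ⇒ a A0 ⇒ a a
  A0 ⇒ A0 a ⇒ a a

a a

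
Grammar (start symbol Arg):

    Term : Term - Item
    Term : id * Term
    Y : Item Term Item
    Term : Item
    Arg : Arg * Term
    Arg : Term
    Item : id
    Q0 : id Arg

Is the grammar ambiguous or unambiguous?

Witness: id * id

Derivation 1: Arg ⇒ Arg * Term ⇒ Term * Term ⇒ Item * Term ⇒ id * Term ⇒ id * Item ⇒ id * id
Derivation 2: Arg ⇒ Term ⇒ id * Term ⇒ id * Item ⇒ id * id

Two distinct leftmost derivations for the same string.

Ambiguous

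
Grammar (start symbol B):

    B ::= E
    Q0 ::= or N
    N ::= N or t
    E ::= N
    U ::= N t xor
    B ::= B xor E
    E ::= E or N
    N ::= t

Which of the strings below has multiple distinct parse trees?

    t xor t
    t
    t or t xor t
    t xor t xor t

t or t xor t

t xor t: 1 tree
t: 1 tree
t or t xor t: 2 trees
t xor t xor t: 1 tree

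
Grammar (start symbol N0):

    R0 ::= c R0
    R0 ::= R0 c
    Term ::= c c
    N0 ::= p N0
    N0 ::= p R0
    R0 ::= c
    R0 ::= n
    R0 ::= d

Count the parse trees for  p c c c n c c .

10

Parse trees for p c c c n c c (showing first 6 of 10):
  [N0 p [R0 c [R0 c [R0 c [R0 [R0 [R0 n] c] c]]]]]
  [N0 p [R0 c [R0 c [R0 [R0 c [R0 [R0 n] c]] c]]]]
  [N0 p [R0 c [R0 c [R0 [R0 [R0 c [R0 n]] c] c]]]]
  [N0 p [R0 c [R0 [R0 c [R0 c [R0 [R0 n] c]]] c]]]
  [N0 p [R0 c [R0 [R0 c [R0 [R0 c [R0 n]] c]] c]]]
  [N0 p [R0 c [R0 [R0 [R0 c [R0 c [R0 n]]] c] c]]]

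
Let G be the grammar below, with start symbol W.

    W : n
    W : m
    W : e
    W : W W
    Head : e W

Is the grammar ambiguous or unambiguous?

Witness: e e e

Derivation 1: W ⇒ W W ⇒ e W ⇒ e W W ⇒ e e W ⇒ e e e
Derivation 2: W ⇒ W W ⇒ W W W ⇒ e W W ⇒ e e W ⇒ e e e

Two distinct leftmost derivations for the same string.

Ambiguous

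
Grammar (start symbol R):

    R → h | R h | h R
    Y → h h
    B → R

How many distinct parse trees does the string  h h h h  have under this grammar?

Parse trees for h h h h:
  [R [R [R [R h] h] h] h]
  [R [R [R h [R h]] h] h]
  [R [R h [R [R h] h]] h]
  [R [R h [R h [R h]]] h]
  [R h [R [R [R h] h] h]]
  [R h [R [R h [R h]] h]]
  [R h [R h [R [R h] h]]]
  [R h [R h [R h [R h]]]]

8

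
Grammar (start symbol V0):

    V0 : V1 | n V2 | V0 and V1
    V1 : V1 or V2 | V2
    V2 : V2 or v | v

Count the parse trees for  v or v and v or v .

Parse trees for v or v and v or v:
  [V0 [V0 [V1 [V1 [V2 v]] or [V2 v]]] and [V1 [V1 [V2 v]] or [V2 v]]]
  [V0 [V0 [V1 [V1 [V2 v]] or [V2 v]]] and [V1 [V2 [V2 v] or v]]]
  [V0 [V0 [V1 [V2 [V2 v] or v]]] and [V1 [V1 [V2 v]] or [V2 v]]]
  [V0 [V0 [V1 [V2 [V2 v] or v]]] and [V1 [V2 [V2 v] or v]]]

4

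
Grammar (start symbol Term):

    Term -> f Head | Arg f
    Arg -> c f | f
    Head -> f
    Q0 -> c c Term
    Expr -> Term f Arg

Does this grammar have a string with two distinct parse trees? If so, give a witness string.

Ambiguous

Witness: f f

Derivation 1: Term ⇒ f Head ⇒ f f
Derivation 2: Term ⇒ Arg f ⇒ f f

Two distinct leftmost derivations for the same string.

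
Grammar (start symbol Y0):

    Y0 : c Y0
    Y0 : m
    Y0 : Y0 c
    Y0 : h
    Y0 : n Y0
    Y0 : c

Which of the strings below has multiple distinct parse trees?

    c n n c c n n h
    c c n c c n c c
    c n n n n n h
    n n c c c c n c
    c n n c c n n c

c c n c c n c c

c n n c c n n h: 1 tree
c c n c c n c c: 8 trees
c n n n n n h: 1 tree
n n c c c c n c: 1 tree
c n n c c n n c: 1 tree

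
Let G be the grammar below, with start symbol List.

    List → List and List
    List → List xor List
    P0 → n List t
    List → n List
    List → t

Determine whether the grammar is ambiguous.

Ambiguous

Witness: n t and t

Derivation 1: List ⇒ List and List ⇒ n List and List ⇒ n t and List ⇒ n t and t
Derivation 2: List ⇒ n List ⇒ n List and List ⇒ n t and List ⇒ n t and t

Two distinct leftmost derivations for the same string.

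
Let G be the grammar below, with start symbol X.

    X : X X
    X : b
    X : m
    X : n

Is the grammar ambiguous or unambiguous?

Ambiguous

Witness: b b b

Derivation 1: X ⇒ X X ⇒ X X X ⇒ b X X ⇒ b b X ⇒ b b b
Derivation 2: X ⇒ X X ⇒ b X ⇒ b X X ⇒ b b X ⇒ b b b

Two distinct leftmost derivations for the same string.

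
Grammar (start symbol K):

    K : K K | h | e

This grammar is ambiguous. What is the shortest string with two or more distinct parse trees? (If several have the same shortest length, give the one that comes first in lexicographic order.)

length 1: no string has ≥2 trees
length 2: no string has ≥2 trees
length 3: e e e has 2 parse trees

Two derivations of e e e:
  K ⇒ K K ⇒ K K K ⇒ e K K ⇒ e e K ⇒ e e e
  K ⇒ K K ⇒ e K ⇒ e K K ⇒ e e K ⇒ e e e

e e e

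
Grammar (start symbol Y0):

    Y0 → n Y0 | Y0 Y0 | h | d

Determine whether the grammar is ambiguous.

Witness: d d d

Derivation 1: Y0 ⇒ Y0 Y0 ⇒ Y0 Y0 Y0 ⇒ d Y0 Y0 ⇒ d d Y0 ⇒ d d d
Derivation 2: Y0 ⇒ Y0 Y0 ⇒ d Y0 ⇒ d Y0 Y0 ⇒ d d Y0 ⇒ d d d

Two distinct leftmost derivations for the same string.

Ambiguous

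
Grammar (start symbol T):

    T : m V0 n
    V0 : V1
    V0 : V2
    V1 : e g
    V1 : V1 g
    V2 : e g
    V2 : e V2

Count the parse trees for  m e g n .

Parse trees for m e g n:
  [T m [V0 [V1 e g]] n]
  [T m [V0 [V2 e g]] n]

2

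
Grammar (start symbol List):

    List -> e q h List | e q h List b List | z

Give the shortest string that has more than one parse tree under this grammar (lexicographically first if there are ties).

e q h e q h z b z

length 1: no string has ≥2 trees
length 4: no string has ≥2 trees
length 6: no string has ≥2 trees
length 7: no string has ≥2 trees
length 9: e q h e q h z b z has 2 parse trees

Two derivations of e q h e q h z b z:
  List ⇒ e q h List ⇒ e q h e q h List b List ⇒ e q h e q h z b List ⇒ e q h e q h z b z
  List ⇒ e q h List b List ⇒ e q h e q h List b List ⇒ e q h e q h z b List ⇒ e q h e q h z b z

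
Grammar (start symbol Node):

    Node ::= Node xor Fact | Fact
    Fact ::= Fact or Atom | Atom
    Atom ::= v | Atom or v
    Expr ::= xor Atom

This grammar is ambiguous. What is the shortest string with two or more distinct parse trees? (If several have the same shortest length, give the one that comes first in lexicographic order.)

length 1: no string has ≥2 trees
length 3: v or v has 2 parse trees

Two derivations of v or v:
  Node ⇒ Fact ⇒ Fact or Atom ⇒ Atom or Atom ⇒ v or Atom ⇒ v or v
  Node ⇒ Fact ⇒ Atom ⇒ Atom or v ⇒ v or v

v or v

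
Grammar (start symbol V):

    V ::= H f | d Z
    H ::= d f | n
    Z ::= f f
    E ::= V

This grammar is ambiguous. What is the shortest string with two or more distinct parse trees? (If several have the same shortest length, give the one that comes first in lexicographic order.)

d f f

length 2: no string has ≥2 trees
length 3: d f f has 2 parse trees

Two derivations of d f f:
  V ⇒ H f ⇒ d f f
  V ⇒ d Z ⇒ d f f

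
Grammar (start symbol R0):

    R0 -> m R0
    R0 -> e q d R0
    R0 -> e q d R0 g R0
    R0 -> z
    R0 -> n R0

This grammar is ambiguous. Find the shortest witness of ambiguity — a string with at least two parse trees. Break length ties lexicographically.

e q d e q d z g z

length 1: no string has ≥2 trees
length 2: no string has ≥2 trees
length 3: no string has ≥2 trees
length 4: no string has ≥2 trees
length 5: no string has ≥2 trees
length 6: no string has ≥2 trees
length 7: no string has ≥2 trees
length 8: no string has ≥2 trees
length 9: e q d e q d z g z has 2 parse trees

Two derivations of e q d e q d z g z:
  R0 ⇒ e q d R0 ⇒ e q d e q d R0 g R0 ⇒ e q d e q d z g R0 ⇒ e q d e q d z g z
  R0 ⇒ e q d R0 g R0 ⇒ e q d e q d R0 g R0 ⇒ e q d e q d z g R0 ⇒ e q d e q d z g z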